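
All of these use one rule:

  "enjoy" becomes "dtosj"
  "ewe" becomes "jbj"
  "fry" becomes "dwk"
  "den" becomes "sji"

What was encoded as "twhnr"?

The output letters match the input read backwards, each shifted +5: enjoy reversed is yojne. Read the word backwards and shift each letter +5.
Decoding twhnr: shift back: t−5=o, w−5=r, h−5=c, n−5=i, r−5=m → orcim; then reverse → micro.

micro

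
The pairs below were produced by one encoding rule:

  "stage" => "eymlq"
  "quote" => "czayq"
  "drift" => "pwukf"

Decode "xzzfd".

lunar

Shifts by position in stage: pos 0: s→e (+12), pos 1: t→y (+5), pos 2: a→m (+12), pos 3: g→l (+5) — repeating every 2. The shifts repeat in a cycle of length 2: positions 0,1,… shift by +12, +5, then the pattern repeats.
Reversing it on xzzfd: x−12=l, z−5=u, z−12=n, f−5=a, d−12=r.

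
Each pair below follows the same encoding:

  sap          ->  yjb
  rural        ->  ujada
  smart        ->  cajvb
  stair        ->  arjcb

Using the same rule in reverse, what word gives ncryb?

spite

The output letters match the input read backwards, each shifted +9: sap reversed is pas. The word is reversed, then every letter is shifted forward by 9.
Reversing it on ncryb: shift back: n−9=e, c−9=t, r−9=i, y−9=p, b−9=s → etips; then reverse → spite.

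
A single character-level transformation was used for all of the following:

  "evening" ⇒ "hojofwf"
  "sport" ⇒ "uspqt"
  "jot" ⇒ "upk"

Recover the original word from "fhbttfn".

message

The output letters match the input read backwards, each shifted +1: evening reversed is gnineve. Two steps: reverse the string, then apply a Caesar shift of +1.
Reversing it on fhbttfn: shift back: f−1=e, h−1=g, b−1=a, t−1=s, t−1=s, f−1=e, n−1=m → egassem; then reverse → message.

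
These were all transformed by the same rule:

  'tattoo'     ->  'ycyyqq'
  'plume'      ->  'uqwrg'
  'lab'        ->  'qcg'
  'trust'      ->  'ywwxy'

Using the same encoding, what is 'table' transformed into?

ycgqg

The shift depends on letter class: consonant t→y is +5, but vowel a→c is +2. Vowels shift forward by 2 and consonants shift forward by 5.
For table: t(cons)+5=y, a(vowel)+2=c, b(cons)+5=g, l(cons)+5=q, e(vowel)+2=g.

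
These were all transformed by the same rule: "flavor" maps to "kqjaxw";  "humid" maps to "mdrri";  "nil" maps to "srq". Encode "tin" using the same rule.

The shift depends on letter class: consonant f→k is +5, but vowel a→j is +9. Vowels shift forward by 9 and consonants shift forward by 5.
On tin: t(cons)+5=y, i(vowel)+9=r, n(cons)+5=s.

yrs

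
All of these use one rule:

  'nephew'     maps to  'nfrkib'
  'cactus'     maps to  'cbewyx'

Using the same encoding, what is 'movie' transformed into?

In nephew: n→n is +0, e→f is +1, p→r is +2, h→k is +3 — the shift increases by 1 each position. Each letter shifts forward by its position index (0, 1, 2, …) — the shift grows by one for each successive letter.
On movie: m+0=m, o+1=p, v+2=x, i+3=l, e+4=i.

mpxli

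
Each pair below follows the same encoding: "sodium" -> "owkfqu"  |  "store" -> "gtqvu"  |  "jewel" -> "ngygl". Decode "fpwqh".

found

Read the word backwards and shift each letter +2.
Reversing it on fpwqh: shift back: f−2=d, p−2=n, w−2=u, q−2=o, h−2=f → dnuof; then reverse → found.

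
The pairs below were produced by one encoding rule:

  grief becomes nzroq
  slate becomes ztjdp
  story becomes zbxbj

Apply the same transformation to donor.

In grief: g→n is +7, r→z is +8, i→r is +9, e→o is +10 — the shift increases by 1 each position. The shift increases by 1 at each position, starting from +7: 7, 8, 9, ….
For donor: d+7=k, o+8=w, n+9=w, o+10=y, r+11=c.

kwwyc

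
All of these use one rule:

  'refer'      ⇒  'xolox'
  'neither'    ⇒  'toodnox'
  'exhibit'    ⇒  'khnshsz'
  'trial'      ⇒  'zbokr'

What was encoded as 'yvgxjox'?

A repeating key of period 2 is used — shifts +6, +10 over and over.
Undoing it on yvgxjox: y−6=s, v−10=l, g−6=a, x−10=n, j−6=d, o−10=e, x−6=r.

slander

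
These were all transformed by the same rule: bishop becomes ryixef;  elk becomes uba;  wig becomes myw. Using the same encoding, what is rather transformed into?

Each letter is shifted forward by 16 in the alphabet (a Caesar shift of +16).
For rather: r+16=h, a+16=q, t+16=j, h+16=x, e+16=u, r+16=h.

hqjxuh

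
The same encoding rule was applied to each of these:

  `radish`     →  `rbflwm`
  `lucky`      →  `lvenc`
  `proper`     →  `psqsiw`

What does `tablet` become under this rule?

tbdoiy

In radish: r→r is +0, a→b is +1, d→f is +2, i→l is +3 — the shift increases by 1 each position. The shift increases by 1 at each position, starting from +0: 0, 1, 2, ….
Applying it to tablet: t+0=t, a+1=b, b+2=d, l+3=o, e+4=i, t+5=y.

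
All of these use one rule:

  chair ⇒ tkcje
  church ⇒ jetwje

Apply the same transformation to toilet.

The output letters match the input read backwards, each shifted +2: chair reversed is riahc. The word is reversed, then every letter is shifted forward by 2.
For toilet: reverse → teliot; then shift: t+2=v, e+2=g, l+2=n, i+2=k, o+2=q, t+2=v.

vgnkqv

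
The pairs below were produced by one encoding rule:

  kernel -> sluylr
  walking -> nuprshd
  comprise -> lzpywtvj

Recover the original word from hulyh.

Read the word backwards and shift each letter +7.
Reversing it on hulyh: shift back: h−7=a, u−7=n, l−7=e, y−7=r, h−7=a → anera; then reverse → arena.

arena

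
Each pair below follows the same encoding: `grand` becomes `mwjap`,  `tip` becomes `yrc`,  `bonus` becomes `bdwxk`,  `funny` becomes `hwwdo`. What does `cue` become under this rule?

ndl

The output letters match the input read backwards, each shifted +9: grand reversed is dnarg. The word is reversed, then every letter is shifted forward by 9.
For cue: reverse → euc; then shift: e+9=n, u+9=d, c+9=l.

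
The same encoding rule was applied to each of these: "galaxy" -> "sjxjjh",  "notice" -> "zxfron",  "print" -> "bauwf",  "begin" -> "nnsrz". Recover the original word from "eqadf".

Shifts by position in galaxy: pos 0: g→s (+12), pos 1: a→j (+9), pos 2: l→x (+12), pos 3: a→j (+9) — repeating every 2. It's a Vigenère-style cipher with numeric key [12,9]: position i shifts by key[i mod 2].
Decoding eqadf: e−12=s, q−9=h, a−12=o, d−9=u, f−12=t.

shout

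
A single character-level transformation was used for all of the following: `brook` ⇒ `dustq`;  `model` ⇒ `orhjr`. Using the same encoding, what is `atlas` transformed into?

In brook: b→d is +2, r→u is +3, o→s is +4, o→t is +5 — the shift increases by 1 each position. Each letter shifts forward by (position + 2), i.e. 2, 3, 4, … — the shift grows by one for each successive letter.
On atlas: a+2=c, t+3=w, l+4=p, a+5=f, s+6=y.

cwpfy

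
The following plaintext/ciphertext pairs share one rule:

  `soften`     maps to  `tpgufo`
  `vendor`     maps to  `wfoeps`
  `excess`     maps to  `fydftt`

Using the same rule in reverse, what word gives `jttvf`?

issue

It's a constant shift of +1 (ROT1).
Decoding jttvf: j−1=i, t−1=s, t−1=s, v−1=u, f−1=e.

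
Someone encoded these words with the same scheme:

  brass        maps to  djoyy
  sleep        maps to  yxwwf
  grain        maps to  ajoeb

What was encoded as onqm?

atom

b(1)→d(3) and r(17)→j(9) fit y≡15x+14 (mod 26); the inverse of 15 mod 26 is 7. Treating letters as 0–25, the rule is x ↦ 15x + 14 (mod 26).
Decoding onqm: o(14)→7·(14−14)≡0=a; n(13)→7·(13−14)≡19=t; q(16)→7·(16−14)≡14=o; m(12)→7·(12−14)≡12=m (all mod 26).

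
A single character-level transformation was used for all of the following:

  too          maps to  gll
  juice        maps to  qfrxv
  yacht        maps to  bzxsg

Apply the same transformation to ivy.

This is the alphabet-reversal cipher (Atbash): a becomes z, b becomes y, etc.
For ivy: i↔r, v↔e, y↔b.

reb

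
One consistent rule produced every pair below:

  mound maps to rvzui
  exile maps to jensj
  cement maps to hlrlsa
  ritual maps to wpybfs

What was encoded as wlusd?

reply

Shifts by position in mound: pos 0: m→r (+5), pos 1: o→v (+7), pos 2: u→z (+5), pos 3: n→u (+7) — repeating every 2. It's a Vigenère-style cipher with numeric key [5,7]: position i shifts by key[i mod 2].
Undoing it on wlusd: w−5=r, l−7=e, u−5=p, s−7=l, d−5=y.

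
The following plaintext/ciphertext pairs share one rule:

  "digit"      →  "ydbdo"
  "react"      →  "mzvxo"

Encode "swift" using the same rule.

nrdao

Compare letters: d→y is +21, i→d is +21, g→b is +21 — a constant shift. This is a Caesar cipher with shift 21.
For swift: s+21=n, w+21=r, i+21=d, f+21=a, t+21=o.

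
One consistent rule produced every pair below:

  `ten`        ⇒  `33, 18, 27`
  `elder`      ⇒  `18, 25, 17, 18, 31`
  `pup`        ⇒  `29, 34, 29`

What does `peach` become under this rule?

29, 18, 14, 16, 21

t is letter #20 and maps to 33: an offset of 13. Letters become their 1-based position plus 13 (so a→14, b→15, …).
On peach: p=16→29, e=5→18, a=1→14, c=3→16, h=8→21.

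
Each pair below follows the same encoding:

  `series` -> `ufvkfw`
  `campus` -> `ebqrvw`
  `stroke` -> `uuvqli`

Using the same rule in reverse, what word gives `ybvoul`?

Shifts by position in series: pos 0: s→u (+2), pos 1: e→f (+1), pos 2: r→v (+4), pos 3: i→k (+2), pos 4: e→f (+1), pos 5: s→w (+4) — repeating every 3. The shifts repeat in a cycle of length 3: positions 0,1,… shift by +2, +1, +4, then the pattern repeats.
Undoing it on ybvoul: y−2=w, b−1=a, v−4=r, o−2=m, u−1=t, l−4=h.

warmth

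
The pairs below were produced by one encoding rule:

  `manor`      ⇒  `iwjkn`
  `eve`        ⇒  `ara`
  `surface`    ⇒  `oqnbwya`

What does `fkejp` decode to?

This is a Caesar cipher with shift 22.
Reversing it on fkejp: f−22=j, k−22=o, e−22=i, j−22=n, p−22=t.

joint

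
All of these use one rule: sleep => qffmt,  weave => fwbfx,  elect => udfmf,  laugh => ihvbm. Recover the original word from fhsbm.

The output letters match the input read backwards, each shifted +1: sleep reversed is peels. The word is reversed, then every letter is shifted forward by 1.
Decoding fhsbm: shift back: f−1=e, h−1=g, s−1=r, b−1=a, m−1=l → egral; then reverse → large.

large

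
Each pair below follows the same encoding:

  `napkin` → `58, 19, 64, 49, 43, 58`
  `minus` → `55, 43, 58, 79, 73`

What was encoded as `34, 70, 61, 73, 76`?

The formula is n = 3×(alphabet index, a=1) + 16.
Decoding 34, 70, 61, 73, 76: 34→(34−16)÷3=6=f, 70→(70−16)÷3=18=r, 61→(61−16)÷3=15=o, 73→(73−16)÷3=19=s, 76→(76−16)÷3=20=t.

frost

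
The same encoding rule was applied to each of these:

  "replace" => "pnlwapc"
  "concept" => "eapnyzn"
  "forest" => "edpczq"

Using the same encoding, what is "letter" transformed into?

The output letters match the input read backwards, each shifted +11: replace reversed is ecalper. The word is reversed, then every letter is shifted forward by 11.
Applying it to letter: reverse → rettel; then shift: r+11=c, e+11=p, t+11=e, t+11=e, e+11=p, l+11=w.

cpeepw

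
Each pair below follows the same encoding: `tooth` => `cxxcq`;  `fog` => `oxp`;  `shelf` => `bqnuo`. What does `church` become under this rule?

It's a constant shift of +9 (ROT9).
For church: c+9=l, h+9=q, u+9=d, r+9=a, c+9=l, h+9=q.

lqdalq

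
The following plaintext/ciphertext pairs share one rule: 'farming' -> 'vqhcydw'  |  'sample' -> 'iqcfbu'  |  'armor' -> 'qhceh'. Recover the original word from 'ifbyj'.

split

Compare letters: f→v is +16, a→q is +16, r→h is +16 — a constant shift. Each letter is shifted forward by 16 in the alphabet (a Caesar shift of +16).
Reversing it on ifbyj: i−16=s, f−16=p, b−16=l, y−16=i, j−16=t.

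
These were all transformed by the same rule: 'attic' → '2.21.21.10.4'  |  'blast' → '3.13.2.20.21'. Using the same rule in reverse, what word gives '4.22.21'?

The number is (letter's place in the alphabet, a=1) + 1.
Undoing it on 4.22.21: 4→(4−1)÷1=3=c, 22→(22−1)÷1=21=u, 21→(21−1)÷1=20=t.

cut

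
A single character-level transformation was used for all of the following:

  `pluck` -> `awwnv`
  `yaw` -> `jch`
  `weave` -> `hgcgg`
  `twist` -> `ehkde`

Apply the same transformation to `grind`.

The shift depends on letter class: consonant p→a is +11, but vowel u→w is +2. The rule splits by letter class: vowels +2, consonants +11.
On grind: g(cons)+11=r, r(cons)+11=c, i(vowel)+2=k, n(cons)+11=y, d(cons)+11=o.

rckyo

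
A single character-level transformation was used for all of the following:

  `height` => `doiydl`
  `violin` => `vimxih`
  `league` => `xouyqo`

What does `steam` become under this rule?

This is an affine cipher: with a=0,…,z=25, each position x becomes (5x+20) mod 26.
For steam: s(18)→5·18+20≡6=g; t(19)→5·19+20≡11=l; e(4)→5·4+20≡14=o; a(0)→5·0+20≡20=u; m(12)→5·12+20≡2=c (all mod 26).

glouc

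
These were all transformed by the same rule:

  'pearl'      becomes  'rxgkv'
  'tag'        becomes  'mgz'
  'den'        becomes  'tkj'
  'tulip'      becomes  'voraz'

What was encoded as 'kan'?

Read the word backwards and shift each letter +6.
Undoing it on kan: shift back: k−6=e, a−6=u, n−6=h → euh; then reverse → hue.

hue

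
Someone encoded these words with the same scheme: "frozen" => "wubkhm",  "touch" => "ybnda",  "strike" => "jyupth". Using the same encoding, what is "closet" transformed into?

f(5)→w(22) and r(17)→u(20) fit y≡15x+25 (mod 26); the inverse of 15 mod 26 is 7. This is an affine cipher: with a=0,…,z=25, each position x becomes (15x+25) mod 26.
Applying it to closet: c(2)→15·2+25≡3=d; l(11)→15·11+25≡8=i; o(14)→15·14+25≡1=b; s(18)→15·18+25≡9=j; e(4)→15·4+25≡7=h; t(19)→15·19+25≡24=y (all mod 26).

dibjhy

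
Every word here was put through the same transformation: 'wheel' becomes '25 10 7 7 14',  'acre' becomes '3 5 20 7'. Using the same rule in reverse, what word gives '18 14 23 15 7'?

w is letter #23 and maps to 25: an offset of 2. The number is (letter's place in the alphabet, a=1) + 2.
Decoding 18 14 23 15 7: 18→(18−2)÷1=16=p, 14→(14−2)÷1=12=l, 23→(23−2)÷1=21=u, 15→(15−2)÷1=13=m, 7→(7−2)÷1=5=e.

plume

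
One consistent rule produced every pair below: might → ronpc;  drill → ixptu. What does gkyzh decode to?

In might: m→r is +5, i→o is +6, g→n is +7, h→p is +8 — the shift increases by 1 each position. Letter i (0-indexed) is shifted by i+5, so successive shifts are 5, 6, 7, ….
Undoing it on gkyzh: g−5=b, k−6=e, y−7=r, z−8=r, h−9=y.

berry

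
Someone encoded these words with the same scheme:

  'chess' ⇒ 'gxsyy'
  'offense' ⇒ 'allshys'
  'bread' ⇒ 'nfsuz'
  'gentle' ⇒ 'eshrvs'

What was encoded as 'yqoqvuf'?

similar

c(2)→g(6) and h(7)→x(23) fit y≡19x+20 (mod 26); the inverse of 19 mod 26 is 11. This is an affine cipher: with a=0,…,z=25, each position x becomes (19x+20) mod 26.
Reversing it on yqoqvuf: y(24)→11·(24−20)≡18=s; q(16)→11·(16−20)≡8=i; o(14)→11·(14−20)≡12=m; q(16)→11·(16−20)≡8=i; v(21)→11·(21−20)≡11=l; u(20)→11·(20−20)≡0=a; f(5)→11·(5−20)≡17=r (all mod 26).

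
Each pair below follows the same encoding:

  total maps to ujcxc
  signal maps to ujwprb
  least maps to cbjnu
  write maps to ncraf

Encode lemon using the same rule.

wxvnu

The output letters match the input read backwards, each shifted +9: total reversed is latot. Read the word backwards and shift each letter +9.
Applying it to lemon: reverse → nomel; then shift: n+9=w, o+9=x, m+9=v, e+9=n, l+9=u.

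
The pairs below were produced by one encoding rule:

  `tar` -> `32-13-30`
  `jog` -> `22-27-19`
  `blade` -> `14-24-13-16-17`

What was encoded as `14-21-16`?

t is letter #20 and maps to 32: an offset of 12. Letters become their 1-based position plus 12 (so a→13, b→14, …).
Reversing it on 14-21-16: 14→(14−12)÷1=2=b, 21→(21−12)÷1=9=i, 16→(16−12)÷1=4=d.

bid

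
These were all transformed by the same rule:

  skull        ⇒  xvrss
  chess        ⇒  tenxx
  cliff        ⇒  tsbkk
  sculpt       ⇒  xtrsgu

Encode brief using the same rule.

wabnk

s(18)→x(23) and k(10)→v(21) fit y≡23x+25 (mod 26); the inverse of 23 mod 26 is 17. Each letter's alphabet position (a=0..z=25) is mapped through 23·x+25 mod 26 — an affine cipher.
Applying it to brief: b(1)→23·1+25≡22=w; r(17)→23·17+25≡0=a; i(8)→23·8+25≡1=b; e(4)→23·4+25≡13=n; f(5)→23·5+25≡10=k (all mod 26).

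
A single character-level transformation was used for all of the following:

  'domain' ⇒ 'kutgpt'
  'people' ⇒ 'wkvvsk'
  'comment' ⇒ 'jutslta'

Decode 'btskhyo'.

unleash

Shifts by position in domain: pos 0: d→k (+7), pos 1: o→u (+6), pos 2: m→t (+7), pos 3: a→g (+6) — repeating every 2. The shifts repeat in a cycle of length 2: positions 0,1,… shift by +7, +6, then the pattern repeats.
Decoding btskhyo: b−7=u, t−6=n, s−7=l, k−6=e, h−7=a, y−6=s, o−7=h.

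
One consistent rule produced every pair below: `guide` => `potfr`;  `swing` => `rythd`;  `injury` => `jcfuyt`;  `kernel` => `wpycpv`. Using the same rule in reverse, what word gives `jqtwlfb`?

The output letters match the input read backwards, each shifted +11: guide reversed is ediug. Two steps: reverse the string, then apply a Caesar shift of +11.
Decoding jqtwlfb: shift back: j−11=y, q−11=f, t−11=i, w−11=l, l−11=a, f−11=u, b−11=q → yfilauq; then reverse → qualify.

qualify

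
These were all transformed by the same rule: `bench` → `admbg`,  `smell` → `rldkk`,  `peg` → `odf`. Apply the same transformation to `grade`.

fqzcd

Compare letters: b→a is +25, e→d is +25, n→m is +25 — a constant shift. Each letter is shifted forward by 25 in the alphabet (a Caesar shift of +25).
Applying it to grade: g+25=f, r+25=q, a+25=z, d+25=c, e+25=d.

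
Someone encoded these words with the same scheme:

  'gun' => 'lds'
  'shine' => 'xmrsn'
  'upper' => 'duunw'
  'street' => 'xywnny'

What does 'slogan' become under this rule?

Two shifts are in play — +9 for a/e/i/o/u, +5 for every other letter.
For slogan: s(cons)+5=x, l(cons)+5=q, o(vowel)+9=x, g(cons)+5=l, a(vowel)+9=j, n(cons)+5=s.

xqxljs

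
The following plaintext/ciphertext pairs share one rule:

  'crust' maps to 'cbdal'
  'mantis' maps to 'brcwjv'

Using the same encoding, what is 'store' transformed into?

naxcb

The output letters match the input read backwards, each shifted +9: crust reversed is tsurc. The word is reversed, then every letter is shifted forward by 9.
On store: reverse → erots; then shift: e+9=n, r+9=a, o+9=x, t+9=c, s+9=b.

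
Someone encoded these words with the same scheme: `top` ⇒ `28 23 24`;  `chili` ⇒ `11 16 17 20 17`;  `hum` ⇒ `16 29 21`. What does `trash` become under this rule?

28 26 9 27 16

t is letter #20 and maps to 28: an offset of 8. The number is (letter's place in the alphabet, a=1) + 8.
On trash: t=20→28, r=18→26, a=1→9, s=19→27, h=8→16.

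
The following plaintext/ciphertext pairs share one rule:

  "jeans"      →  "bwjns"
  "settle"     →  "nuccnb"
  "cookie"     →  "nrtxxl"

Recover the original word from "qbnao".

The output letters match the input read backwards, each shifted +9: jeans reversed is snaej. Two steps: reverse the string, then apply a Caesar shift of +9.
Decoding qbnao: shift back: q−9=h, b−9=s, n−9=e, a−9=r, o−9=f → hserf; then reverse → fresh.

fresh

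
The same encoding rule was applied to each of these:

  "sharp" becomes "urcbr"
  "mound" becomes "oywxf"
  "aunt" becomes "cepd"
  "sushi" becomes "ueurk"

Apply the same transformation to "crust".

The shifts repeat in a cycle of length 2: positions 0,1,… shift by +2, +10, then the pattern repeats.
On crust: c+2=e, r+10=b, u+2=w, s+10=c, t+2=v.

ebwcv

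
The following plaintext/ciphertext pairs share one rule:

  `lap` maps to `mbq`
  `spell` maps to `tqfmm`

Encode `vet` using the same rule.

Compare letters: l→m is +1, a→b is +1, p→q is +1 — a constant shift. Every letter moves 1 place later in the alphabet, wrapping around z→a.
Applying it to vet: v+1=w, e+1=f, t+1=u.

wfu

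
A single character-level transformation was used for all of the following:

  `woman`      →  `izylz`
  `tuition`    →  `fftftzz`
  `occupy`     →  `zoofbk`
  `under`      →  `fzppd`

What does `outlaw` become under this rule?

zffxli

The shift depends on letter class: consonant w→i is +12, but vowel o→z is +11. Vowels shift forward by 11 and consonants shift forward by 12.
Applying it to outlaw: o(vowel)+11=z, u(vowel)+11=f, t(cons)+12=f, l(cons)+12=x, a(vowel)+11=l, w(cons)+12=i.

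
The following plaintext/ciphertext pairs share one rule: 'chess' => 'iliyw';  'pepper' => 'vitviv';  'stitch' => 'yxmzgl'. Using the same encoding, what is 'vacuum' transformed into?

begayq

A repeating key of period 3 is used — shifts +6, +4, +4 over and over.
For vacuum: v+6=b, a+4=e, c+4=g, u+6=a, u+4=y, m+4=q.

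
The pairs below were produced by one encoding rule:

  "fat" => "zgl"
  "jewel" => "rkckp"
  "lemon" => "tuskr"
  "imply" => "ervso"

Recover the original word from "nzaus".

mouth

The output letters match the input read backwards, each shifted +6: fat reversed is taf. The word is reversed, then every letter is shifted forward by 6.
Reversing it on nzaus: shift back: n−6=h, z−6=t, a−6=u, u−6=o, s−6=m → htuom; then reverse → mouth.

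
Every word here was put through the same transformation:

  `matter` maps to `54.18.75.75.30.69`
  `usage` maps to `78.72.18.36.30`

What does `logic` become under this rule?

51.60.36.42.24

m(#13)→54 and a(#1)→18: differences scale by 3, so n = 3·pos + 15. With a=1..z=26, the number is 3·pos + 15.
Applying it to logic: l=12→51, o=15→60, g=7→36, i=9→42, c=3→24.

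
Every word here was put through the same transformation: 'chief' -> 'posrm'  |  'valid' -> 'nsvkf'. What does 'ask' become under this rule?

The output letters match the input read backwards, each shifted +10: chief reversed is feihc. Read the word backwards and shift each letter +10.
Applying it to ask: reverse → ksa; then shift: k+10=u, s+10=c, a+10=k.

uck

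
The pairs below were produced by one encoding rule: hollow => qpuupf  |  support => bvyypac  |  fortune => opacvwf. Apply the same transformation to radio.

The shift depends on letter class: consonant h→q is +9, but vowel o→p is +1. The rule splits by letter class: vowels +1, consonants +9.
On radio: r(cons)+9=a, a(vowel)+1=b, d(cons)+9=m, i(vowel)+1=j, o(vowel)+1=p.

abmjp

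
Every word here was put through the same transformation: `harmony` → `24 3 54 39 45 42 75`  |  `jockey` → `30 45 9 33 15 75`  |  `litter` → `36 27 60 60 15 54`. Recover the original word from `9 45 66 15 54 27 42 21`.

covering

h(#8)→24 and a(#1)→3: differences scale by 3, so n = 3·pos + 0. Each letter becomes 3×(its alphabet position, a=1..z=26).
Reversing it on 9 45 66 15 54 27 42 21: 9→(9−0)÷3=3=c, 45→(45−0)÷3=15=o, 66→(66−0)÷3=22=v, 15→(15−0)÷3=5=e, 54→(54−0)÷3=18=r, 27→(27−0)÷3=9=i, 42→(42−0)÷3=14=n, 21→(21−0)÷3=7=g.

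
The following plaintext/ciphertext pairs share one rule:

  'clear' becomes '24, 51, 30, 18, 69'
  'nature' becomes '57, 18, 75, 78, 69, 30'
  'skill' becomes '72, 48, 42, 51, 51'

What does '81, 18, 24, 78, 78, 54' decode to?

c(#3)→24 and l(#12)→51: differences scale by 3, so n = 3·pos + 15. Each letter becomes 3×(its alphabet position, a=1..z=26) + 15.
Undoing it on 81, 18, 24, 78, 78, 54: 81→(81−15)÷3=22=v, 18→(18−15)÷3=1=a, 24→(24−15)÷3=3=c, 78→(78−15)÷3=21=u, 78→(78−15)÷3=21=u, 54→(54−15)÷3=13=m.

vacuum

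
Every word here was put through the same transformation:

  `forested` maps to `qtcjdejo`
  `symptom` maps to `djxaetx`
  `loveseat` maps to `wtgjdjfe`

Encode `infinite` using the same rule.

nyqnynej

The shift depends on letter class: consonant f→q is +11, but vowel o→t is +5. Two shifts are in play — +5 for a/e/i/o/u, +11 for every other letter.
On infinite: i(vowel)+5=n, n(cons)+11=y, f(cons)+11=q, i(vowel)+5=n, n(cons)+11=y, i(vowel)+5=n, t(cons)+11=e, e(vowel)+5=j.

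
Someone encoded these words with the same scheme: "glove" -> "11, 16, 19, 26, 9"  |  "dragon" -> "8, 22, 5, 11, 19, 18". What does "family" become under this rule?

g is letter #7 and maps to 11: an offset of 4. Letters become their 1-based position plus 4 (so a→5, b→6, …).
On family: f=6→10, a=1→5, m=13→17, i=9→13, l=12→16, y=25→29.

10, 5, 17, 13, 16, 29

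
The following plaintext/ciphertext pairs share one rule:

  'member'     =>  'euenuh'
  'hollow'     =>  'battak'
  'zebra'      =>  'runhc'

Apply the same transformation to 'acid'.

cymj

m(12)→e(4) and e(4)→u(20) fit y≡11x+2 (mod 26); the inverse of 11 mod 26 is 19. This is an affine cipher: with a=0,…,z=25, each position x becomes (11x+2) mod 26.
Applying it to acid: a(0)→11·0+2≡2=c; c(2)→11·2+2≡24=y; i(8)→11·8+2≡12=m; d(3)→11·3+2≡9=j (all mod 26).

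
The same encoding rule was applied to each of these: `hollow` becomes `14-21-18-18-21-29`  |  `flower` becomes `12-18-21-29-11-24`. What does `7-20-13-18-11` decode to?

Each letter is replaced by its alphabet position (a=1..z=26) + 6.
Undoing it on 7-20-13-18-11: 7→(7−6)÷1=1=a, 20→(20−6)÷1=14=n, 13→(13−6)÷1=7=g, 18→(18−6)÷1=12=l, 11→(11−6)÷1=5=e.

angle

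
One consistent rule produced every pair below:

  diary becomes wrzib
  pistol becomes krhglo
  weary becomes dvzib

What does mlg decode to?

not

Each pair mirrors across the alphabet (d↔w, i↔r, a↔z): positions sum to 25. Letters are reflected about the middle of the alphabet (position → 25−position): Atbash.
Undoing it on mlg: m↔n, l↔o, g↔t.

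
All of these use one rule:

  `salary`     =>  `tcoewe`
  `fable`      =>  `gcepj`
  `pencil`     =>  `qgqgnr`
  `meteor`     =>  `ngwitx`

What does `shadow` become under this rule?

In salary: s→t is +1, a→c is +2, l→o is +3, a→e is +4 — the shift increases by 1 each position. Letter i (0-indexed) is shifted by i+1, so successive shifts are 1, 2, 3, ….
For shadow: s+1=t, h+2=j, a+3=d, d+4=h, o+5=t, w+6=c.

tjdhtc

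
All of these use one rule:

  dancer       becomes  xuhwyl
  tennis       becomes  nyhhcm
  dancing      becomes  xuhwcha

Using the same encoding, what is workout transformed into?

Compare letters: d→x is +20, a→u is +20, n→h is +20 — a constant shift. This is a Caesar cipher with shift 20.
On workout: w+20=q, o+20=i, r+20=l, k+20=e, o+20=i, u+20=o, t+20=n.

qileion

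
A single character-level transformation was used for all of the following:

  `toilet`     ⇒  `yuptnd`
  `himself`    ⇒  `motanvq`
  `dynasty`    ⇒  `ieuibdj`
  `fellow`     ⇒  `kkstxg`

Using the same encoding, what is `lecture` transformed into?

qkjbdbp

In toilet: t→y is +5, o→u is +6, i→p is +7, l→t is +8 — the shift increases by 1 each position. The shift increases by 1 at each position, starting from +5: 5, 6, 7, ….
For lecture: l+5=q, e+6=k, c+7=j, t+8=b, u+9=d, r+10=b, e+11=p.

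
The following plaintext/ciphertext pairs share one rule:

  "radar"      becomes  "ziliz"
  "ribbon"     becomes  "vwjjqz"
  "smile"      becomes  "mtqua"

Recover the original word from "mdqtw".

olive

The output letters match the input read backwards, each shifted +8: radar reversed is radar. Two steps: reverse the string, then apply a Caesar shift of +8.
Undoing it on mdqtw: shift back: m−8=e, d−8=v, q−8=i, t−8=l, w−8=o → evilo; then reverse → olive.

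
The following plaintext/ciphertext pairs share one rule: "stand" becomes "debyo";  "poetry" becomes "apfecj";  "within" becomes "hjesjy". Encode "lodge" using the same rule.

wporf

The rule splits by letter class: vowels +1, consonants +11.
On lodge: l(cons)+11=w, o(vowel)+1=p, d(cons)+11=o, g(cons)+11=r, e(vowel)+1=f.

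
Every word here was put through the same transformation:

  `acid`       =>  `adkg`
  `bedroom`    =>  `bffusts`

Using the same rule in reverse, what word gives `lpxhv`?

The shift increases by 1 at each position, starting from +0: 0, 1, 2, ….
Reversing it on lpxhv: l−0=l, p−1=o, x−2=v, h−3=e, v−4=r.

lover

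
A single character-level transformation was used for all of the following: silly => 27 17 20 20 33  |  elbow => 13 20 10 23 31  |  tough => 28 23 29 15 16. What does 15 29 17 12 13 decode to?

guide

s is letter #19 and maps to 27: an offset of 8. Letters become their 1-based position plus 8 (so a→9, b→10, …).
Reversing it on 15 29 17 12 13: 15→(15−8)÷1=7=g, 29→(29−8)÷1=21=u, 17→(17−8)÷1=9=i, 12→(12−8)÷1=4=d, 13→(13−8)÷1=5=e.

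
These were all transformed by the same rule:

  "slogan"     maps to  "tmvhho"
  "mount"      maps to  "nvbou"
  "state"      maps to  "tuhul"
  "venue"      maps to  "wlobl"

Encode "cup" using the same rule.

The shift depends on letter class: consonant s→t is +1, but vowel o→v is +7. Vowels shift forward by 7 and consonants shift forward by 1.
For cup: c(cons)+1=d, u(vowel)+7=b, p(cons)+1=q.

dbq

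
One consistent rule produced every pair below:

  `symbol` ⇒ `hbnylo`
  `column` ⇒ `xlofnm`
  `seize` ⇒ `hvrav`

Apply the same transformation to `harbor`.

Each pair mirrors across the alphabet (s↔h, y↔b, m↔n): positions sum to 25. Each letter is replaced by its mirror in the alphabet: a↔z, b↔y, c↔x, and so on (the Atbash cipher).
For harbor: h↔s, a↔z, r↔i, b↔y, o↔l, r↔i.

sziyli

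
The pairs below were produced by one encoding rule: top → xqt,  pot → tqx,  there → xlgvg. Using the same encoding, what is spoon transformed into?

The shift depends on letter class: consonant t→x is +4, but vowel o→q is +2. Two shifts are in play — +2 for a/e/i/o/u, +4 for every other letter.
For spoon: s(cons)+4=w, p(cons)+4=t, o(vowel)+2=q, o(vowel)+2=q, n(cons)+4=r.

wtqqr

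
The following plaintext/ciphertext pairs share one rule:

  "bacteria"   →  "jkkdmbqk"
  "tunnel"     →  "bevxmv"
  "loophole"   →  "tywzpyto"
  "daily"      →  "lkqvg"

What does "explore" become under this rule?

mhxvwbm

It's a Vigenère-style cipher with numeric key [8,10]: position i shifts by key[i mod 2].
For explore: e+8=m, x+10=h, p+8=x, l+10=v, o+8=w, r+10=b, e+8=m.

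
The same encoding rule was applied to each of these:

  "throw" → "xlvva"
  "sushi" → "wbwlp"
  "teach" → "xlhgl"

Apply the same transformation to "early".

Two shifts are in play — +7 for a/e/i/o/u, +4 for every other letter.
On early: e(vowel)+7=l, a(vowel)+7=h, r(cons)+4=v, l(cons)+4=p, y(cons)+4=c.

lhvpc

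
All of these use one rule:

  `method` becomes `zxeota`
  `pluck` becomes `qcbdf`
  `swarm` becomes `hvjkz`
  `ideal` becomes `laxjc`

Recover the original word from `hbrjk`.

m(12)→z(25) and e(4)→x(23) fit y≡23x+9 (mod 26); the inverse of 23 mod 26 is 17. Each letter's alphabet position (a=0..z=25) is mapped through 23·x+9 mod 26 — an affine cipher.
Reversing it on hbrjk: h(7)→17·(7−9)≡18=s; b(1)→17·(1−9)≡20=u; r(17)→17·(17−9)≡6=g; j(9)→17·(9−9)≡0=a; k(10)→17·(10−9)≡17=r (all mod 26).

sugar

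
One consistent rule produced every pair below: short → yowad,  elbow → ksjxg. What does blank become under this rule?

hsiwu

In short: s→y is +6, h→o is +7, o→w is +8, r→a is +9 — the shift increases by 1 each position. The shift increases by 1 at each position, starting from +6: 6, 7, 8, ….
On blank: b+6=h, l+7=s, a+8=i, n+9=w, k+10=u.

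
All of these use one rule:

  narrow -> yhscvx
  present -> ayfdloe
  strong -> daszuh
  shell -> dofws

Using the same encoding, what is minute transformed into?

Shifts by position in narrow: pos 0: n→y (+11), pos 1: a→h (+7), pos 2: r→s (+1), pos 3: r→c (+11), pos 4: o→v (+7), pos 5: w→x (+1) — repeating every 3. The shifts repeat in a cycle of length 3: positions 0,1,… shift by +11, +7, +1, then the pattern repeats.
On minute: m+11=x, i+7=p, n+1=o, u+11=f, t+7=a, e+1=f.

xpofaf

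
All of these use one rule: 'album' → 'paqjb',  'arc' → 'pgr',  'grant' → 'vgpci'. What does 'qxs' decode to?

Compare letters: a→p is +15, l→a is +15, b→q is +15 — a constant shift. It's a constant shift of +15 (ROT15).
Undoing it on qxs: q−15=b, x−15=i, s−15=d.

bid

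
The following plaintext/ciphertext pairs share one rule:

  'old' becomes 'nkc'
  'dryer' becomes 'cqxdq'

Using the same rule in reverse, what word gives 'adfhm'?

Each letter is shifted forward by 25 in the alphabet (a Caesar shift of +25).
Undoing it on adfhm: a−25=b, d−25=e, f−25=g, h−25=i, m−25=n.

begin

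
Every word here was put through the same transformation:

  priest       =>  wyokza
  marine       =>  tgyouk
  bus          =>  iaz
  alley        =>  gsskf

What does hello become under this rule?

The shift depends on letter class: consonant p→w is +7, but vowel i→o is +6. Two shifts are in play — +6 for a/e/i/o/u, +7 for every other letter.
For hello: h(cons)+7=o, e(vowel)+6=k, l(cons)+7=s, l(cons)+7=s, o(vowel)+6=u.

okssu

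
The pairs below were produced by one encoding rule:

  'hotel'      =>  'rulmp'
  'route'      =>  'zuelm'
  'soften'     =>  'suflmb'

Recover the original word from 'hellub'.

button

h(7)→r(17) and o(14)→u(20) fit y≡19x+14 (mod 26); the inverse of 19 mod 26 is 11. Each letter's alphabet position (a=0..z=25) is mapped through 19·x+14 mod 26 — an affine cipher.
Reversing it on hellub: h(7)→11·(7−14)≡1=b; e(4)→11·(4−14)≡20=u; l(11)→11·(11−14)≡19=t; l(11)→11·(11−14)≡19=t; u(20)→11·(20−14)≡14=o; b(1)→11·(1−14)≡13=n (all mod 26).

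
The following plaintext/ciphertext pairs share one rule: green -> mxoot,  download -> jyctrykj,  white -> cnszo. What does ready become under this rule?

The shift depends on letter class: consonant g→m is +6, but vowel e→o is +10. Vowels shift forward by 10 and consonants shift forward by 6.
Applying it to ready: r(cons)+6=x, e(vowel)+10=o, a(vowel)+10=k, d(cons)+6=j, y(cons)+6=e.

xokje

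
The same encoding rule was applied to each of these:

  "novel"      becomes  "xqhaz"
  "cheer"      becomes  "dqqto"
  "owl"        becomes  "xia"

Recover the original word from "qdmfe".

stare

Two steps: reverse the string, then apply a Caesar shift of +12.
Decoding qdmfe: shift back: q−12=e, d−12=r, m−12=a, f−12=t, e−12=s → erats; then reverse → stare.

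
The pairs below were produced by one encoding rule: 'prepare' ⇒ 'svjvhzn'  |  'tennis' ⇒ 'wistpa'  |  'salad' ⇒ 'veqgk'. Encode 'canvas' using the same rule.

The shift increases by 1 at each position, starting from +3: 3, 4, 5, ….
Applying it to canvas: c+3=f, a+4=e, n+5=s, v+6=b, a+7=h, s+8=a.

fesbha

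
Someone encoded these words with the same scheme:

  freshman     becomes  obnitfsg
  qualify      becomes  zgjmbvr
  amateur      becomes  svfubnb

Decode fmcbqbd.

The output letters match the input read backwards, each shifted +1: freshman reversed is namhserf. Read the word backwards and shift each letter +1.
Reversing it on fmcbqbd: shift back: f−1=e, m−1=l, c−1=b, b−1=a, q−1=p, b−1=a, d−1=c → elbapac; then reverse → capable.

capable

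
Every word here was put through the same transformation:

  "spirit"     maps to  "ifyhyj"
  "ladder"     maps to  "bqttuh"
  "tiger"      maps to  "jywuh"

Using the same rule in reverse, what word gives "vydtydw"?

Compare letters: s→i is +16, p→f is +16, i→y is +16 — a constant shift. Every letter moves 16 places later in the alphabet, wrapping around z→a.
Decoding vydtydw: v−16=f, y−16=i, d−16=n, t−16=d, y−16=i, d−16=n, w−16=g.

finding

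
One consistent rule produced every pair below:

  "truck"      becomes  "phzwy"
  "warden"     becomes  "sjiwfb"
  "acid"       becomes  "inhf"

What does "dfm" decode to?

hay

Two steps: reverse the string, then apply a Caesar shift of +5.
Undoing it on dfm: shift back: d−5=y, f−5=a, m−5=h → yah; then reverse → hay.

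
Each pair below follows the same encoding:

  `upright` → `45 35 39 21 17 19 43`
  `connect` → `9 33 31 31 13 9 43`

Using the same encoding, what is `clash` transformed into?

9 27 5 41 19

u(#21)→45 and p(#16)→35: differences scale by 2, so n = 2·pos + 3. With a=1..z=26, the number is 2·pos + 3.
Applying it to clash: c=3→9, l=12→27, a=1→5, s=19→41, h=8→19.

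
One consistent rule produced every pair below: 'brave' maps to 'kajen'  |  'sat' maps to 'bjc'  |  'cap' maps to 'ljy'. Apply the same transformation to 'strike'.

bcartn

It's a constant shift of +9 (ROT9).
For strike: s+9=b, t+9=c, r+9=a, i+9=r, k+9=t, e+9=n.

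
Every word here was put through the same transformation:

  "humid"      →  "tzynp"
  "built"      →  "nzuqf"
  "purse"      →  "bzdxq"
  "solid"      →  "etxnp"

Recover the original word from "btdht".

Shifts by position in humid: pos 0: h→t (+12), pos 1: u→z (+5), pos 2: m→y (+12), pos 3: i→n (+5) — repeating every 2. It's a Vigenère-style cipher with numeric key [12,5]: position i shifts by key[i mod 2].
Undoing it on btdht: b−12=p, t−5=o, d−12=r, h−5=c, t−12=h.

porch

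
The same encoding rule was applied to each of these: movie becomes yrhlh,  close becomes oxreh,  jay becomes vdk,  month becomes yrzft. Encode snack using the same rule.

ezdow

The shift depends on letter class: consonant m→y is +12, but vowel o→r is +3. Vowels shift forward by 3 and consonants shift forward by 12.
On snack: s(cons)+12=e, n(cons)+12=z, a(vowel)+3=d, c(cons)+12=o, k(cons)+12=w.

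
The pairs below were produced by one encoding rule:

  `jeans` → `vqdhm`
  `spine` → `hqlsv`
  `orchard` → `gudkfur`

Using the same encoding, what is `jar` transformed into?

udm

The output letters match the input read backwards, each shifted +3: jeans reversed is snaej. The word is reversed, then every letter is shifted forward by 3.
Applying it to jar: reverse → raj; then shift: r+3=u, a+3=d, j+3=m.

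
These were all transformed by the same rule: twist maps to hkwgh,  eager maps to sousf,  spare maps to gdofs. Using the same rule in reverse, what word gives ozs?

Each letter is shifted forward by 14 in the alphabet (a Caesar shift of +14).
Reversing it on ozs: o−14=a, z−14=l, s−14=e.

ale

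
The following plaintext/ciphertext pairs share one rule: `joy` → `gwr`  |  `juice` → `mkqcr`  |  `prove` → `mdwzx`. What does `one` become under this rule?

mvw

The output letters match the input read backwards, each shifted +8: joy reversed is yoj. Read the word backwards and shift each letter +8.
For one: reverse → eno; then shift: e+8=m, n+8=v, o+8=w.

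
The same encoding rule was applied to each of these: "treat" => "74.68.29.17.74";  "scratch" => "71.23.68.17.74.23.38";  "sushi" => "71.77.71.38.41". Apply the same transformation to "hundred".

38.77.56.26.68.29.26

t(#20)→74 and r(#18)→68: differences scale by 3, so n = 3·pos + 14. With a=1..z=26, the number is 3·pos + 14.
Applying it to hundred: h=8→38, u=21→77, n=14→56, d=4→26, r=18→68, e=5→29, d=4→26.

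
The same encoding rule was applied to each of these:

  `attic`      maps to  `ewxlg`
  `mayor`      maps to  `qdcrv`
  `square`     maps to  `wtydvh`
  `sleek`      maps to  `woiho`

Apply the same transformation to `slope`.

It's a Vigenère-style cipher with numeric key [4,3]: position i shifts by key[i mod 2].
On slope: s+4=w, l+3=o, o+4=s, p+3=s, e+4=i.

wossi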